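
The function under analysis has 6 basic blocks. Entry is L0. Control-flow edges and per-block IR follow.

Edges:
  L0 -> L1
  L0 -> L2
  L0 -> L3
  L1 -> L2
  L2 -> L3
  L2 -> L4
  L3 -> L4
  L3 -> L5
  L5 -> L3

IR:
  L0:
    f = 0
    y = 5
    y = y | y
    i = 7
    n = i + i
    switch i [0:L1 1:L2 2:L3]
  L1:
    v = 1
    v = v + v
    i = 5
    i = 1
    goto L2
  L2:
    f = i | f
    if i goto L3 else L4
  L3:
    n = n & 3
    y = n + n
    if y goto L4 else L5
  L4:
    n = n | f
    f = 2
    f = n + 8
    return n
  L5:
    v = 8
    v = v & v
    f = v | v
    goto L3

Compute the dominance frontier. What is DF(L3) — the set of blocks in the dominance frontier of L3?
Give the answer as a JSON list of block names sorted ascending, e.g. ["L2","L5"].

Answer: ["L3", "L4"]

Working:
idom tree: L1←L0 L2←L0 L3←L0 L4←L0 L5←L3
Dom∩ at merges:
  L2: preds {L0,L1}: {L0} ∩ {L0,L1} = {L0}; idom=L0
  L3: preds {L0,L2,L5}: {L0} ∩ {L0,L2} ∩ {L0,L3,L5} = {L0}; idom=L0
  L4: preds {L2,L3}: {L0,L2} ∩ {L0,L3} = {L0}; idom=L0

DF walk-up:
  L2←L0: walk · to L0
  L2←L1: walk L1 to L0
  L3←L0: walk · to L0
  L3←L2: walk L2 to L0
  L3←L5: walk L5→L3 to L0
  L4←L2: walk L2 to L0
  L4←L3: walk L3 to L0
  L0: DF=∅
  L1: DF={L2}
  L2: DF={L3,L4}
  L3: DF={L3,L4}
  L4: DF=∅
  L5: DF={L3}

DF(L3) = ["L3", "L4"]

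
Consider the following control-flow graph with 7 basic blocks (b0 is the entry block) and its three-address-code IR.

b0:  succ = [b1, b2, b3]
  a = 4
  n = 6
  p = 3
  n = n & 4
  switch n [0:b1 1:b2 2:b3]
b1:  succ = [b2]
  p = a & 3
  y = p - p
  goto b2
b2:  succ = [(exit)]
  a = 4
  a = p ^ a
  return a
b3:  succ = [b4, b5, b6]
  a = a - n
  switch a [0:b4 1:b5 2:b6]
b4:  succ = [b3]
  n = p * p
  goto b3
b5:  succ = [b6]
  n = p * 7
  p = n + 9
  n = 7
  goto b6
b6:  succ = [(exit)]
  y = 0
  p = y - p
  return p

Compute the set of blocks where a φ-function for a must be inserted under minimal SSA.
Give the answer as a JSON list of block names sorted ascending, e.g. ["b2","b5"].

idom tree: b1←b0 b2←b0 b3←b0 b4←b3 b5←b3 b6←b3
Dom∩ at merges:
  b2: preds {b0,b1}: {b0} ∩ {b0,b1} = {b0}; idom=b0
  b3: preds {b0,b4}: {b0} ∩ {b0,b3,b4} = {b0}; idom=b0
  b6: preds {b3,b5}: {b0,b3} ∩ {b0,b3,b5} = {b0,b3}; idom=b3

Frontier:
  b2←b0: walk · to b0
  b2←b1: walk b1 to b0
  b3←b0: walk · to b0
  b3←b4: walk b4→b3 to b0
  b6←b3: walk · to b3
  b6←b5: walk b5 to b3
  DF(b0)=∅
  DF(b1)={b2}
  DF(b2)=∅
  DF(b3)={b3}
  DF(b4)={b3}
  DF(b5)={b6}
  DF(b6)=∅

φ for a: defs {b0,b2,b3}
  DF⁺ = {b3}

Answer: ["b3"]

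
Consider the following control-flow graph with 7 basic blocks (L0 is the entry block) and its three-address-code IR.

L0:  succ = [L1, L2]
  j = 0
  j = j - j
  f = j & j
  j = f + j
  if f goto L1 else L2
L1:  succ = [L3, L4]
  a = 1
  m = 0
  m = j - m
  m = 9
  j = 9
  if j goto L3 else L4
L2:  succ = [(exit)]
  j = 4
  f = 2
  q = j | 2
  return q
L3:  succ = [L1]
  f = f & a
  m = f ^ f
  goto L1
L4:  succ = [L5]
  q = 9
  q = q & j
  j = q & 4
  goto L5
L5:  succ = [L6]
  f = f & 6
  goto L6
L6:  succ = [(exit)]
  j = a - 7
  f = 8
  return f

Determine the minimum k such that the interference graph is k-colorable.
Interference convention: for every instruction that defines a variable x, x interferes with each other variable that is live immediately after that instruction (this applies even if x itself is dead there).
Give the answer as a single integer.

def/use:
  L0 def {f,j} use ∅
  L1 def {a,j,m} use {j}
  L2 def {f,j,q} use ∅
  L3 def {f,m} use {a,f}
  L4 def {j,q} use {j}
  L5 def {f} use {f}
  L6 def {f,j} use {a}

Backward fixpoint:
  L0 li=∅ lo={f,j}
  L1 li={f,j} lo={a,f,j}
  L2 li=∅ lo=∅
  L3 li={a,f,j} lo={f,j}
  L4 li={a,f,j} lo={a,f}
  L5 li={a,f} lo={a}
  L6 li={a} lo=∅

Interference:
  a — {f,j,m,q}
  f — {a,j,m,q}
  j — {a,f,m,q}
  m — {a,f,j}
  q — {a,f,j}

Registers:
  {a,f,j,m} pairwise interfere (4-clique) ⇒ χ ≥ 4
  assign a→r0 f→r1 j→r2 m→r3 q→r3 — no edge inside a register ⇒ χ ≤ 4
  χ = 4

Answer: 4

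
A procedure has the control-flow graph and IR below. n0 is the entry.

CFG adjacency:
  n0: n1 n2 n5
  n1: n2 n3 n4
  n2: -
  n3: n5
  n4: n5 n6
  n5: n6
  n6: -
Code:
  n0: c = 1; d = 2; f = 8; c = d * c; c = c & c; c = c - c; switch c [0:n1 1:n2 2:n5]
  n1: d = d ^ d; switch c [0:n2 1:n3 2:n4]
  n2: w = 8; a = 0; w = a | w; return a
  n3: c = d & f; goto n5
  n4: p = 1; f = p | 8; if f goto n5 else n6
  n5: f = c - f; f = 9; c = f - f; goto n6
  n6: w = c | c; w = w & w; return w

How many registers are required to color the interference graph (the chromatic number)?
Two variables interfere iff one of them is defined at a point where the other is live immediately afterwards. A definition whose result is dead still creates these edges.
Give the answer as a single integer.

Per-block:
  n0 def {c,d,f} use ∅
  n1 def {d} use {c,d}
  n2 def {a,w} use ∅
  n3 def {c} use {d,f}
  n4 def {f,p} use ∅
  n5 def {c,f} use {c,f}
  n6 def {w} use {c}

Liveness:
  n0 li=∅ lo={c,d,f}
  n1 li={c,d,f} lo={c,d,f}
  n2 li=∅ lo=∅
  n3 li={d,f} lo={c,f}
  n4 li={c} lo={c,f}
  n5 li={c,f} lo={c}
  n6 li={c} lo=∅

Interfere edges:
  a: {w}
  c: {d,f,p}
  d: {c,f}
  f: {c,d}
  p: {c}
  w: {a}

Colouring:
  lower bound: {c,d,f} mutually conflict ⇒ χ ≥ 3
  assign a→r0 c→r0 d→r1 f→r2 p→r1 w→r1 — no edge inside a register ⇒ χ ≤ 3
  χ = 3

Answer: 3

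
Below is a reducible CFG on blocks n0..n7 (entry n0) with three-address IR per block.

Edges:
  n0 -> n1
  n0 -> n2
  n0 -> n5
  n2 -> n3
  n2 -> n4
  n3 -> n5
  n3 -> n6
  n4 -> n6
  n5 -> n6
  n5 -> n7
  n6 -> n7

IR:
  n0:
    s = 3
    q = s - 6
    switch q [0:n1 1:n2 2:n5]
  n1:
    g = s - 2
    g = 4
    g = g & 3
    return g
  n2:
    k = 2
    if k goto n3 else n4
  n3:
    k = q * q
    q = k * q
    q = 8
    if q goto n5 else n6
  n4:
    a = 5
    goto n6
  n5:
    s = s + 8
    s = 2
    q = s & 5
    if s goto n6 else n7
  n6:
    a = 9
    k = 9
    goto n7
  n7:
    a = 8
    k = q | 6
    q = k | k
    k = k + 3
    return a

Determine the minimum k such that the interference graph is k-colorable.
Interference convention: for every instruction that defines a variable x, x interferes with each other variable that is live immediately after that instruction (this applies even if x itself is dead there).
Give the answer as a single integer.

Answer: 3

Derivation:
Block summaries:
  n0: {q,s} / ∅
  n1: {g} / {s}
  n2: {k} / ∅
  n3: {k,q} / {q}
  n4: {a} / ∅
  n5: {q,s} / {s}
  n6: {a,k} / ∅
  n7: {a,k,q} / {q}

Backward fixpoint:
  n0: in=∅ out={q,s}
  n1: in={s} out=∅
  n2: in={q,s} out={q,s}
  n3: in={q,s} out={q,s}
  n4: in={q} out={q}
  n5: in={s} out={q}
  n6: in={q} out={q}
  n7: in={q} out=∅

Interference:
  a: {k,q}
  g: ∅
  k: {a,q,s}
  q: {a,k,s}
  s: {k,q}

Registers:
  lower bound: {a,k,q} mutually conflict ⇒ χ ≥ 3
  3-colouring: c0={g,k}  c1={q}  c2={a,s}
  χ = 3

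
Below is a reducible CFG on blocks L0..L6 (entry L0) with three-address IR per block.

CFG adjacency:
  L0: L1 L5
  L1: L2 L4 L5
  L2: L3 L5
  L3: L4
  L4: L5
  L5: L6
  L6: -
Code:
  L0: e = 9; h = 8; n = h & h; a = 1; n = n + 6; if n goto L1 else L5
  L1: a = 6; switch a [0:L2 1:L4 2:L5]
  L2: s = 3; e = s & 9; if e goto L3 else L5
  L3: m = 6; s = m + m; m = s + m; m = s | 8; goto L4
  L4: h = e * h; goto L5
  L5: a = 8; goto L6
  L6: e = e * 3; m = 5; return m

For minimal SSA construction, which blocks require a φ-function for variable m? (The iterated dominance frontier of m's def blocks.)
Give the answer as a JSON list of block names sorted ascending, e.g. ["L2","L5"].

Answer: ["L4", "L5"]

Analysis:
idom tree: L1←L0 L2←L1 L3←L2 L4←L1 L5←L0 L6←L5
Dom at joins:
  L4: preds {L1,L3}: {L0,L1} ∩ {L0,L1,L2,L3} = {L0,L1}; idom=L1
  L5: preds {L0,L1,L2,L4}: {L0} ∩ {L0,L1} ∩ {L0,L1,L2} ∩ {L0,L1,L4} = {L0}; idom=L0

DF walk-up:
  L4←L1: walk · to L1
  L4←L3: walk L3→L2 to L1
  L5←L0: walk · to L0
  L5←L1: walk L1 to L0
  L5←L2: walk L2→L1 to L0
  L5←L4: walk L4→L1 to L0
  L0 → ∅
  L1 → {L5}
  L2 → {L4,L5}
  L3 → {L4}
  L4 → {L5}
  L5 → ∅
  L6 → ∅

φ for m: defs {L3,L6}
  DF⁺ = {L4,L5}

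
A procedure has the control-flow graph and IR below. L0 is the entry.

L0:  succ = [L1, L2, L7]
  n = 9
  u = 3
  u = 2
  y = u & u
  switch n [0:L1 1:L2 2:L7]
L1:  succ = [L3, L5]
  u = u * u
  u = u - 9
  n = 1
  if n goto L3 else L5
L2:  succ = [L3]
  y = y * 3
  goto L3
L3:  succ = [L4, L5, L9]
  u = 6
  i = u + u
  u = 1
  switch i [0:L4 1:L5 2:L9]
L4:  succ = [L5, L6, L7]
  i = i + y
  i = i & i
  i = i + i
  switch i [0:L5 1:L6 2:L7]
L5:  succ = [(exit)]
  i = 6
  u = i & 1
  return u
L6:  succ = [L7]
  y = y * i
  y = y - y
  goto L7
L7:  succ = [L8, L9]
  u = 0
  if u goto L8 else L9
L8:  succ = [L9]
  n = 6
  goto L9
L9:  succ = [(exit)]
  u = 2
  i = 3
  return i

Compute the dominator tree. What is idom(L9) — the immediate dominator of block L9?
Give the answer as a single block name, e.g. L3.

idom tree: L1←L0 L2←L0 L3←L0 L4←L3 L5←L0 L6←L4 L7←L0 L8←L7 L9←L0
Join-block Dom:
  L3: preds {L1,L2}: {L0,L1} ∩ {L0,L2} = {L0}; idom=L0
  L5: preds {L1,L3,L4}: {L0,L1} ∩ {L0,L3} ∩ {L0,L3,L4} = {L0}; idom=L0
  L7: preds {L0,L4,L6}: {L0} ∩ {L0,L3,L4} ∩ {L0,L3,L4,L6} = {L0}; idom=L0
  L9: preds {L3,L7,L8}: {L0,L3} ∩ {L0,L7} ∩ {L0,L7,L8} = {L0}; idom=L0

idom(L9) = L0

Answer: L0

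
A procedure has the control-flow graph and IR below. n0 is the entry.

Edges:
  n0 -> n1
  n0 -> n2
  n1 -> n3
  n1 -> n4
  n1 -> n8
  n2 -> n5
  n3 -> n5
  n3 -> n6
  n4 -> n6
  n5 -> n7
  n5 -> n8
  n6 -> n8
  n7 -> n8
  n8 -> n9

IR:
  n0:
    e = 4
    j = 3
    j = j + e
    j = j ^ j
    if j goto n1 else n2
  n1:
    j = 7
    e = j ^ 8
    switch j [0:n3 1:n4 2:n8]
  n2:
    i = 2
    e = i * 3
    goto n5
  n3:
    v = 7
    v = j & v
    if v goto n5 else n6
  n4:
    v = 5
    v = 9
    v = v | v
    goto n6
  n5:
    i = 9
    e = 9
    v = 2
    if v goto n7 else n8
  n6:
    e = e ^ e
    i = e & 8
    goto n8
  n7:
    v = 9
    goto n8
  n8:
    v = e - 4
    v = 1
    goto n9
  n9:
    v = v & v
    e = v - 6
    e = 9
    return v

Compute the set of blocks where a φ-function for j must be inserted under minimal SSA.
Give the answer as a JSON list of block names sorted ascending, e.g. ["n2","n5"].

Answer: ["n5", "n8"]

Analysis:
idom tree: n1←n0 n2←n0 n3←n1 n4←n1 n5←n0 n6←n1 n7←n5 n8←n0 n9←n8
Join-block Dom:
  n5: preds {n2,n3}: {n0,n2} ∩ {n0,n1,n3} = {n0}; idom=n0
  n6: preds {n3,n4}: {n0,n1,n3} ∩ {n0,n1,n4} = {n0,n1}; idom=n1
  n8: preds {n1,n5,n6,n7}: {n0,n1} ∩ {n0,n5} ∩ {n0,n1,n6} ∩ {n0,n5,n7} = {n0}; idom=n0

DF derivation:
  n5←n2: walk n2 to n0
  n5←n3: walk n3→n1 to n0
  n6←n3: walk n3 to n1
  n6←n4: walk n4 to n1
  n8←n1: walk n1 to n0
  n8←n5: walk n5 to n0
  n8←n6: walk n6→n1 to n0
  n8←n7: walk n7→n5 to n0
  DF(n0)=∅
  DF(n1)={n5,n8}
  DF(n2)={n5}
  DF(n3)={n5,n6}
  DF(n4)={n6}
  DF(n5)={n8}
  DF(n6)={n8}
  DF(n7)={n8}
  DF(n8)=∅
  DF(n9)=∅

φ for j: defs {n0,n1}
  DF⁺ = {n5,n8}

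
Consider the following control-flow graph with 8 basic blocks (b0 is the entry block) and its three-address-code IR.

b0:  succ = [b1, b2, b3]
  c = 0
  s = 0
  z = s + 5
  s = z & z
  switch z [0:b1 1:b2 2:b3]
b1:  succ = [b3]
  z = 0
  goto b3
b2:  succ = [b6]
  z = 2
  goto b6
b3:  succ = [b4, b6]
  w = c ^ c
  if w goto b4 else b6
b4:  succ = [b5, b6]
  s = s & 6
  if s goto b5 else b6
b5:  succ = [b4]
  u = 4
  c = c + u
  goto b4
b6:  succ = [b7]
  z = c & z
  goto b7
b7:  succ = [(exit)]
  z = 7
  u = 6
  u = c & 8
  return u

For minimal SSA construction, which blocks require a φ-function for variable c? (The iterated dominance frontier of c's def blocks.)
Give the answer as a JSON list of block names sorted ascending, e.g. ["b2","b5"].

Answer: ["b4", "b6"]

Working:
idom tree: b1←b0 b2←b0 b3←b0 b4←b3 b5←b4 b6←b0 b7←b6
Dom∩ at merges:
  b3: preds {b0,b1}: {b0} ∩ {b0,b1} = {b0}; idom=b0
  b4: preds {b3,b5}: {b0,b3} ∩ {b0,b3,b4,b5} = {b0,b3}; idom=b3
  b6: preds {b2,b3,b4}: {b0,b2} ∩ {b0,b3} ∩ {b0,b3,b4} = {b0}; idom=b0

DF derivation:
  join b3 pred b0: · stop@b0
  join b3 pred b1: b1 stop@b0
  join b4 pred b3: · stop@b3
  join b4 pred b5: b5→b4 stop@b3
  join b6 pred b2: b2 stop@b0
  join b6 pred b3: b3 stop@b0
  join b6 pred b4: b4→b3 stop@b0
  b0: DF=∅
  b1: DF={b3}
  b2: DF={b6}
  b3: DF={b6}
  b4: DF={b4,b6}
  b5: DF={b4}
  b6: DF=∅
  b7: DF=∅

φ for c: defs {b0,b5}
  DF⁺ = {b4,b6}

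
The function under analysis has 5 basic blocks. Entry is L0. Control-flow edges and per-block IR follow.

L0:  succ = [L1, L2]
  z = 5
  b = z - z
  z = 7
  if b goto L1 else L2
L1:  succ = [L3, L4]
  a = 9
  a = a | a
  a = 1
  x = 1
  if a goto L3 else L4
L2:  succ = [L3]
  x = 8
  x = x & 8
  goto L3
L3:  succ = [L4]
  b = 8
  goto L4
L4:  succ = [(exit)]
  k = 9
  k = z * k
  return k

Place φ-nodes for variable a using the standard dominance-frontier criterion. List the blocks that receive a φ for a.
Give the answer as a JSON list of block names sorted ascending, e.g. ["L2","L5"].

idom tree: L1←L0 L2←L0 L3←L0 L4←L0
Join-block Dom:
  L3: preds {L1,L2}: {L0,L1} ∩ {L0,L2} = {L0}; idom=L0
  L4: preds {L1,L3}: {L0,L1} ∩ {L0,L3} = {L0}; idom=L0

DF walk-up:
  join L3 pred L1: L1 stop@L0
  join L3 pred L2: L2 stop@L0
  join L4 pred L1: L1 stop@L0
  join L4 pred L3: L3 stop@L0
  L0: DF=∅
  L1: DF={L3,L4}
  L2: DF={L3}
  L3: DF={L4}
  L4: DF=∅

φ for a: defs {L1}
  DF⁺ = {L3,L4}

Answer: ["L3", "L4"]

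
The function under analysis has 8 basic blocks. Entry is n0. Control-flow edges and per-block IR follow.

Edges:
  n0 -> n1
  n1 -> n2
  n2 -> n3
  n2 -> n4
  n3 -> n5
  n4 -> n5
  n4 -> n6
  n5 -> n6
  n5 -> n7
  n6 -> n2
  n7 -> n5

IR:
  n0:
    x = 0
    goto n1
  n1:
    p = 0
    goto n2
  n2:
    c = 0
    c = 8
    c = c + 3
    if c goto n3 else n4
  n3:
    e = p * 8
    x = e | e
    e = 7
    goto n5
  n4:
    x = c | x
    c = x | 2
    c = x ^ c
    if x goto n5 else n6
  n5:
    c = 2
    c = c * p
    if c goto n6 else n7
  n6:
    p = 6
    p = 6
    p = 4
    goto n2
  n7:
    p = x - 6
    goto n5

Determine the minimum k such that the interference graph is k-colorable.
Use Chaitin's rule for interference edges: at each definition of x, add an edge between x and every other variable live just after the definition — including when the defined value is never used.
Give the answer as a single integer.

Answer: 3

Working:
def/use:
  n0: def={x} ue=∅
  n1: def={p} ue=∅
  n2: def={c} ue=∅
  n3: def={e,x} ue={p}
  n4: def={c,x} ue={c,x}
  n5: def={c} ue={p}
  n6: def={p} ue=∅
  n7: def={p} ue={x}

Live sets:
  live n0: ∅→{x}
  live n1: {x}→{p,x}
  live n2: {p,x}→{c,p,x}
  live n3: {p}→{p,x}
  live n4: {c,p,x}→{p,x}
  live n5: {p,x}→{x}
  live n6: {x}→{p,x}
  live n7: {x}→{p,x}

Interference:
  c — {p,x}
  e — {p,x}
  p — {c,e,x}
  x — {c,e,p}

Registers:
  {c,p,x} pairwise interfere (3-clique) ⇒ χ ≥ 3
  3-colouring: c0={p}  c1={x}  c2={c,e}
  χ = 3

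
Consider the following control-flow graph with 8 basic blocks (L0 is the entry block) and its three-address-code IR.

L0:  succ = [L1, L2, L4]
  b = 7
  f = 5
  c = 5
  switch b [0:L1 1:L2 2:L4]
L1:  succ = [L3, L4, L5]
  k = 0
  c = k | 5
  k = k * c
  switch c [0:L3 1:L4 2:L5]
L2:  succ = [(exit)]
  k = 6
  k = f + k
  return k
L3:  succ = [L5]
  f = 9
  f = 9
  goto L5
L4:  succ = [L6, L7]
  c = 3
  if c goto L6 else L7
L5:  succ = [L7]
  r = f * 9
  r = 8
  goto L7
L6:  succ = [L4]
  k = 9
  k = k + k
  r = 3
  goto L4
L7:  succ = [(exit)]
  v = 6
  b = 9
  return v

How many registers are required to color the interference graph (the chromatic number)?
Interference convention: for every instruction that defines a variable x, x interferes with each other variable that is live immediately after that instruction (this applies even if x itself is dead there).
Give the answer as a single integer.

Answer: 3

Working:
def/use:
  L0: def={b,c,f} ue=∅
  L1: def={c,k} ue=∅
  L2: def={k} ue={f}
  L3: def={f} ue=∅
  L4: def={c} ue=∅
  L5: def={r} ue={f}
  L6: def={k,r} ue=∅
  L7: def={b,v} ue=∅

Live sets:
  live L0: ∅→{f}
  live L1: {f}→{f}
  live L2: {f}→∅
  live L3: ∅→{f}
  live L4: ∅→∅
  live L5: {f}→∅
  live L6: ∅→∅
  live L7: ∅→∅

Conflict graph:
  b↔{c,f,v}
  c↔{b,f,k}
  f↔{b,c,k}
  k↔{c,f}
  r↔∅
  v↔{b}

Registers:
  lower bound: {b,c,f} mutually conflict ⇒ χ ≥ 3
  3-colouring: c0={b,k,r}  c1={c,v}  c2={f}
  χ = 3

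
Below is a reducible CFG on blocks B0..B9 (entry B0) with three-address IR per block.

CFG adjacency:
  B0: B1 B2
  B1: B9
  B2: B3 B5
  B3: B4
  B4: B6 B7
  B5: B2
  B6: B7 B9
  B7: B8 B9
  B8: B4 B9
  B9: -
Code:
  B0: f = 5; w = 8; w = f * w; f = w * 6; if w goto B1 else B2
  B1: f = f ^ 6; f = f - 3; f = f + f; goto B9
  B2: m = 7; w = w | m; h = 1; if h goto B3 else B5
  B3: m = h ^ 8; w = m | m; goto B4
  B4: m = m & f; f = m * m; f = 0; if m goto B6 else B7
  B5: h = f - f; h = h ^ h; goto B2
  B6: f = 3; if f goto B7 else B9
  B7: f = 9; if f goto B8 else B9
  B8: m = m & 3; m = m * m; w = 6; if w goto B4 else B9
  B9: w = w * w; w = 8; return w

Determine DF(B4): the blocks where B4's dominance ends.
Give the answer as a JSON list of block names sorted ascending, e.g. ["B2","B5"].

idom tree: B1←B0 B2←B0 B3←B2 B4←B3 B5←B2 B6←B4 B7←B4 B8←B7 B9←B0
Join-block Dom:
  B2: preds {B0,B5}: {B0} ∩ {B0,B2,B5} = {B0}; idom=B0
  B4: preds {B3,B8}: {B0,B2,B3} ∩ {B0,B2,B3,B4,B7,B8} = {B0,B2,B3}; idom=B3
  B7: preds {B4,B6}: {B0,B2,B3,B4} ∩ {B0,B2,B3,B4,B6} = {B0,B2,B3,B4}; idom=B4
  B9: preds {B1,B6,B7,B8}: {B0,B1} ∩ {B0,B2,B3,B4,B6} ∩ {B0,B2,B3,B4,B7} ∩ {B0,B2,B3,B4,B7,B8} = {B0}; idom=B0

DF walk-up:
  B2←B0: walk · to B0
  B2←B5: walk B5→B2 to B0
  B4←B3: walk · to B3
  B4←B8: walk B8→B7→B4 to B3
  B7←B4: walk · to B4
  B7←B6: walk B6 to B4
  B9←B1: walk B1 to B0
  B9←B6: walk B6→B4→B3→B2 to B0
  B9←B7: walk B7→B4→B3→B2 to B0
  B9←B8: walk B8→B7→B4→B3→B2 to B0
  DF(B0)=∅
  DF(B1)={B9}
  DF(B2)={B2,B9}
  DF(B3)={B9}
  DF(B4)={B4,B9}
  DF(B5)={B2}
  DF(B6)={B7,B9}
  DF(B7)={B4,B9}
  DF(B8)={B4,B9}
  DF(B9)=∅

DF(B4) = ["B4", "B9"]

Answer: ["B4", "B9"]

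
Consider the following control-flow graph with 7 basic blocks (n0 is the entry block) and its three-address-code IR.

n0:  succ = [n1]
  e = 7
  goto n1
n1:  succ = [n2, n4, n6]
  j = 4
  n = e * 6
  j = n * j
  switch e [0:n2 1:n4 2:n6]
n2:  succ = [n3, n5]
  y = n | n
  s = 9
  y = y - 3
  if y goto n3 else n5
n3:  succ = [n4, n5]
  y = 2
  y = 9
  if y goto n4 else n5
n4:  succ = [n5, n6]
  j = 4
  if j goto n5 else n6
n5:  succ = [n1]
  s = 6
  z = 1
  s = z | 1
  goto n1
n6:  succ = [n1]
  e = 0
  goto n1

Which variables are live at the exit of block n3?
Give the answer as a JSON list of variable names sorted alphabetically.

Answer: ["e"]

Derivation:
Block summaries:
  n0: {e} / ∅
  n1: {j,n} / {e}
  n2: {s,y} / {n}
  n3: {y} / ∅
  n4: {j} / ∅
  n5: {s,z} / ∅
  n6: {e} / ∅

Liveness:
  live n0: ∅→{e}
  live n1: {e}→{e,n}
  live n2: {e,n}→{e}
  live n3: {e}→{e}
  live n4: {e}→{e}
  live n5: {e}→{e}
  live n6: ∅→{e}

live-out(n3) = ["e"]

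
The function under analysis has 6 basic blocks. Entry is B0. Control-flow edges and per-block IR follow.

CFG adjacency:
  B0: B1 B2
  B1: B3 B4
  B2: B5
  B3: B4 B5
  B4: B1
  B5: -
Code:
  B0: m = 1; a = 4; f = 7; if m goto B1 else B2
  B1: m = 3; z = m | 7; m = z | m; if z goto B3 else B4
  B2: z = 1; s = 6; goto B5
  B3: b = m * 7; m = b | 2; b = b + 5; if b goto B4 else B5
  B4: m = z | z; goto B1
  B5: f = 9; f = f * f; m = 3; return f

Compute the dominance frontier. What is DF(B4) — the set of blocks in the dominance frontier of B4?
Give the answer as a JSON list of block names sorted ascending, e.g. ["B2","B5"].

Answer: ["B1"]

Analysis:
idom tree: B1←B0 B2←B0 B3←B1 B4←B1 B5←B0
Dom∩ at merges:
  B1: preds {B0,B4}: {B0} ∩ {B0,B1,B4} = {B0}; idom=B0
  B4: preds {B1,B3}: {B0,B1} ∩ {B0,B1,B3} = {B0,B1}; idom=B1
  B5: preds {B2,B3}: {B0,B2} ∩ {B0,B1,B3} = {B0}; idom=B0

DF derivation:
  B1←B0: walk · to B0
  B1←B4: walk B4→B1 to B0
  B4←B1: walk · to B1
  B4←B3: walk B3 to B1
  B5←B2: walk B2 to B0
  B5←B3: walk B3→B1 to B0
  B0: DF=∅
  B1: DF={B1,B5}
  B2: DF={B5}
  B3: DF={B4,B5}
  B4: DF={B1}
  B5: DF=∅

DF(B4) = ["B1"]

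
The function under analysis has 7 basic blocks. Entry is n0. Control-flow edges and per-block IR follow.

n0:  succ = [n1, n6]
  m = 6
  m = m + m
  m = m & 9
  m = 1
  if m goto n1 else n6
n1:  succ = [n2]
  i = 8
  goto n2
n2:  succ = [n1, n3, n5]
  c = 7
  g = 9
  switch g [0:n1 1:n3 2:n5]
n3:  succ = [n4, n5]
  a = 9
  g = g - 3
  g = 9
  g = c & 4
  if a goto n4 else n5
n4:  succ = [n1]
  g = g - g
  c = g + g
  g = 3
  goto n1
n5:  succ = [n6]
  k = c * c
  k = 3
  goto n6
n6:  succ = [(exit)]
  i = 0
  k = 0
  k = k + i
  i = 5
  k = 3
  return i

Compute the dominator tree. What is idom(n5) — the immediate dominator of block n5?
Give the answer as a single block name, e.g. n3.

idom tree: n1←n0 n2←n1 n3←n2 n4←n3 n5←n2 n6←n0
Dom at joins:
  n1: preds {n0,n2,n4}: {n0} ∩ {n0,n1,n2} ∩ {n0,n1,n2,n3,n4} = {n0}; idom=n0
  n5: preds {n2,n3}: {n0,n1,n2} ∩ {n0,n1,n2,n3} = {n0,n1,n2}; idom=n2
  n6: preds {n0,n5}: {n0} ∩ {n0,n1,n2,n5} = {n0}; idom=n0

idom(n5) = n2

Answer: n2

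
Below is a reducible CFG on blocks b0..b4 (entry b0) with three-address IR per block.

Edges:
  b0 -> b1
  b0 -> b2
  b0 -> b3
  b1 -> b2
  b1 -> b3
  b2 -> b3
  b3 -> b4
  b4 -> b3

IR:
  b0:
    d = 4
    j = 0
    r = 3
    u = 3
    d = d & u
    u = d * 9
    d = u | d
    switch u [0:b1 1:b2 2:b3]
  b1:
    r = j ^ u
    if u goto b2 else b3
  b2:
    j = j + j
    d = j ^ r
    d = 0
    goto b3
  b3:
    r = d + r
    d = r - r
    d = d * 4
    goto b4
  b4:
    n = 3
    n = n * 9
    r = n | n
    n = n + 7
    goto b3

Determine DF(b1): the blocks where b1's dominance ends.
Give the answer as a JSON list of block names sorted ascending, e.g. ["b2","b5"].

Answer: ["b2", "b3"]

Derivation:
idom tree: b1←b0 b2←b0 b3←b0 b4←b3
Dom at joins:
  b2: preds {b0,b1}: {b0} ∩ {b0,b1} = {b0}; idom=b0
  b3: preds {b0,b1,b2,b4}: {b0} ∩ {b0,b1} ∩ {b0,b2} ∩ {b0,b3,b4} = {b0}; idom=b0

Frontier:
  join b2 pred b0: · stop@b0
  join b2 pred b1: b1 stop@b0
  join b3 pred b0: · stop@b0
  join b3 pred b1: b1 stop@b0
  join b3 pred b2: b2 stop@b0
  join b3 pred b4: b4→b3 stop@b0
  b0: DF=∅
  b1: DF={b2,b3}
  b2: DF={b3}
  b3: DF={b3}
  b4: DF={b3}

DF(b1) = ["b2", "b3"]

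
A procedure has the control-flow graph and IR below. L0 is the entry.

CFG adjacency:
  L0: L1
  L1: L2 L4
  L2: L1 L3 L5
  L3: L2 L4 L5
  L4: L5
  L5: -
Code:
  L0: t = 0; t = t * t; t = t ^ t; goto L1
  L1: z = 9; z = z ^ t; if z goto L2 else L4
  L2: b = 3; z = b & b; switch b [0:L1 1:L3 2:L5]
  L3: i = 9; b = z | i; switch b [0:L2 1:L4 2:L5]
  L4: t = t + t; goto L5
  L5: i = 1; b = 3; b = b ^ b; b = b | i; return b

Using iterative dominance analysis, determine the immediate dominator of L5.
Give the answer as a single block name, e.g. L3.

idom tree: L1←L0 L2←L1 L3←L2 L4←L1 L5←L1
Dom∩ at merges:
  L1: preds {L0,L2}: {L0} ∩ {L0,L1,L2} = {L0}; idom=L0
  L2: preds {L1,L3}: {L0,L1} ∩ {L0,L1,L2,L3} = {L0,L1}; idom=L1
  L4: preds {L1,L3}: {L0,L1} ∩ {L0,L1,L2,L3} = {L0,L1}; idom=L1
  L5: preds {L2,L3,L4}: {L0,L1,L2} ∩ {L0,L1,L2,L3} ∩ {L0,L1,L4} = {L0,L1}; idom=L1

idom(L5) = L1

Answer: L1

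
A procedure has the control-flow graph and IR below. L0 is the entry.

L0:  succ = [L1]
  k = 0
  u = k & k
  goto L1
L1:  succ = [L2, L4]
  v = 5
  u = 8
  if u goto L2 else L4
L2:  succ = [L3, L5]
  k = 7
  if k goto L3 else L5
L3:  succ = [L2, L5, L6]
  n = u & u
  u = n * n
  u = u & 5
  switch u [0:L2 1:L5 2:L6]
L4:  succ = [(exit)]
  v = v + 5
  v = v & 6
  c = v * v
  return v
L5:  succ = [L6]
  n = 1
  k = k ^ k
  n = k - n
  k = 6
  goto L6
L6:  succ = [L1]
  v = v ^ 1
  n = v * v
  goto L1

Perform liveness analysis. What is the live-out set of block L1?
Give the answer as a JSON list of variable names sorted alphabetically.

Answer: ["u", "v"]

Analysis:
Per-block:
  L0 def {k,u} use ∅
  L1 def {u,v} use ∅
  L2 def {k} use ∅
  L3 def {n,u} use {u}
  L4 def {c,v} use {v}
  L5 def {k,n} use {k}
  L6 def {n,v} use {v}

Backward fixpoint:
  live L0: ∅→∅
  live L1: ∅→{u,v}
  live L2: {u,v}→{k,u,v}
  live L3: {k,u,v}→{k,u,v}
  live L4: {v}→∅
  live L5: {k,v}→{v}
  live L6: {v}→∅

live-out(L1) = ["u", "v"]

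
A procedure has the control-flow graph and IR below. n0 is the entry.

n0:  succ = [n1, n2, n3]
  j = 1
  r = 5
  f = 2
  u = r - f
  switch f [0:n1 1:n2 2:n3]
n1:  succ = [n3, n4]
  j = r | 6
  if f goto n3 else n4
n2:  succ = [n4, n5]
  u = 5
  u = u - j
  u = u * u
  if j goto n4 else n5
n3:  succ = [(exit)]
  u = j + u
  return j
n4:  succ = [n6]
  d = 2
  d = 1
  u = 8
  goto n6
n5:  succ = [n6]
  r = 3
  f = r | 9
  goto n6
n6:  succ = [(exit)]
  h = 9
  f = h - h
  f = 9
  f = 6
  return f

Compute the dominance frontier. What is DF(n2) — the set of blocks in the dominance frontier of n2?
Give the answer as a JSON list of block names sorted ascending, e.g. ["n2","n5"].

idom tree: n1←n0 n2←n0 n3←n0 n4←n0 n5←n2 n6←n0
Join-block Dom:
  n3: preds {n0,n1}: {n0} ∩ {n0,n1} = {n0}; idom=n0
  n4: preds {n1,n2}: {n0,n1} ∩ {n0,n2} = {n0}; idom=n0
  n6: preds {n4,n5}: {n0,n4} ∩ {n0,n2,n5} = {n0}; idom=n0

Frontier:
  n3←n0: walk · to n0
  n3←n1: walk n1 to n0
  n4←n1: walk n1 to n0
  n4←n2: walk n2 to n0
  n6←n4: walk n4 to n0
  n6←n5: walk n5→n2 to n0
  DF(n0)=∅
  DF(n1)={n3,n4}
  DF(n2)={n4,n6}
  DF(n3)=∅
  DF(n4)={n6}
  DF(n5)={n6}
  DF(n6)=∅

DF(n2) = ["n4", "n6"]

Answer: ["n4", "n6"]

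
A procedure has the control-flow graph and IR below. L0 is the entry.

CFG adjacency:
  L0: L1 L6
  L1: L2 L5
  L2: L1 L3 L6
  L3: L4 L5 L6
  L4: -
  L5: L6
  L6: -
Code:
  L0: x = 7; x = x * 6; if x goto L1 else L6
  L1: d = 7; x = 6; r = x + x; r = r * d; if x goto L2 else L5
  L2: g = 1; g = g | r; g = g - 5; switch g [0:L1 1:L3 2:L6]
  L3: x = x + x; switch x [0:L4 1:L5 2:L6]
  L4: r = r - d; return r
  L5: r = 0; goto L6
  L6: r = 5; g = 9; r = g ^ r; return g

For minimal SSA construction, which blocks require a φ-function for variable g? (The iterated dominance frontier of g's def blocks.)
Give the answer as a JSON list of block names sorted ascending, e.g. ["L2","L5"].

idom tree: L1←L0 L2←L1 L3←L2 L4←L3 L5←L1 L6←L0
Dom at joins:
  L1: preds {L0,L2}: {L0} ∩ {L0,L1,L2} = {L0}; idom=L0
  L5: preds {L1,L3}: {L0,L1} ∩ {L0,L1,L2,L3} = {L0,L1}; idom=L1
  L6: preds {L0,L2,L3,L5}: {L0} ∩ {L0,L1,L2} ∩ {L0,L1,L2,L3} ∩ {L0,L1,L5} = {L0}; idom=L0

Frontier:
  join L1 pred L0: · stop@L0
  join L1 pred L2: L2→L1 stop@L0
  join L5 pred L1: · stop@L1
  join L5 pred L3: L3→L2 stop@L1
  join L6 pred L0: · stop@L0
  join L6 pred L2: L2→L1 stop@L0
  join L6 pred L3: L3→L2→L1 stop@L0
  join L6 pred L5: L5→L1 stop@L0
  L0 → ∅
  L1 → {L1,L6}
  L2 → {L1,L5,L6}
  L3 → {L5,L6}
  L4 → ∅
  L5 → {L6}
  L6 → ∅

φ for g: defs {L2,L6}
  DF⁺ = {L1,L5,L6}

Answer: ["L1", "L5", "L6"]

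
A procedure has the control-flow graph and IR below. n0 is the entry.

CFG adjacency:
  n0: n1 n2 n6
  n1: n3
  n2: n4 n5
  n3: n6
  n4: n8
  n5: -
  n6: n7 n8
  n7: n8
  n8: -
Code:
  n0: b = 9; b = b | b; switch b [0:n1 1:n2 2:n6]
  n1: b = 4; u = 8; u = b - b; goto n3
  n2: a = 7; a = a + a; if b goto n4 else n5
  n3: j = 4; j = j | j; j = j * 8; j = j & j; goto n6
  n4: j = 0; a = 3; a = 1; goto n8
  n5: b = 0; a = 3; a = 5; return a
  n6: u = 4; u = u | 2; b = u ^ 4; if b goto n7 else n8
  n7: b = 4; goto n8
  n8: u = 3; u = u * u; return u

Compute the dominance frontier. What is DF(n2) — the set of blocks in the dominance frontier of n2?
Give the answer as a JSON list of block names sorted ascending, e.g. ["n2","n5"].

idom tree: n1←n0 n2←n0 n3←n1 n4←n2 n5←n2 n6←n0 n7←n6 n8←n0
Join-block Dom:
  n6: preds {n0,n3}: {n0} ∩ {n0,n1,n3} = {n0}; idom=n0
  n8: preds {n4,n6,n7}: {n0,n2,n4} ∩ {n0,n6} ∩ {n0,n6,n7} = {n0}; idom=n0

DF derivation:
  n6←n0: walk · to n0
  n6←n3: walk n3→n1 to n0
  n8←n4: walk n4→n2 to n0
  n8←n6: walk n6 to n0
  n8←n7: walk n7→n6 to n0
  n0 → ∅
  n1 → {n6}
  n2 → {n8}
  n3 → {n6}
  n4 → {n8}
  n5 → ∅
  n6 → {n8}
  n7 → {n8}
  n8 → ∅

DF(n2) = ["n8"]

Answer: ["n8"]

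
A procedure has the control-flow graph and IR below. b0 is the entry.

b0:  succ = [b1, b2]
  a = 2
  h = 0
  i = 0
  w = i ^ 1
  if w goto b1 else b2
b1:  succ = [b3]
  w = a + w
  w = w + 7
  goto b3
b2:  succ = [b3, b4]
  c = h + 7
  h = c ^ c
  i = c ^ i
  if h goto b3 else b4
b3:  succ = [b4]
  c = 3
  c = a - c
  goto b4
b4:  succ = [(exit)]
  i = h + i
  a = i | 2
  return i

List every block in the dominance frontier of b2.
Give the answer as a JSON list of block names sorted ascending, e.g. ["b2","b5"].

idom tree: b1←b0 b2←b0 b3←b0 b4←b0
Join-block Dom:
  b3: preds {b1,b2}: {b0,b1} ∩ {b0,b2} = {b0}; idom=b0
  b4: preds {b2,b3}: {b0,b2} ∩ {b0,b3} = {b0}; idom=b0

DF walk-up:
  join b3 pred b1: b1 stop@b0
  join b3 pred b2: b2 stop@b0
  join b4 pred b2: b2 stop@b0
  join b4 pred b3: b3 stop@b0
  DF(b0)=∅
  DF(b1)={b3}
  DF(b2)={b3,b4}
  DF(b3)={b4}
  DF(b4)=∅

DF(b2) = ["b3", "b4"]

Answer: ["b3", "b4"]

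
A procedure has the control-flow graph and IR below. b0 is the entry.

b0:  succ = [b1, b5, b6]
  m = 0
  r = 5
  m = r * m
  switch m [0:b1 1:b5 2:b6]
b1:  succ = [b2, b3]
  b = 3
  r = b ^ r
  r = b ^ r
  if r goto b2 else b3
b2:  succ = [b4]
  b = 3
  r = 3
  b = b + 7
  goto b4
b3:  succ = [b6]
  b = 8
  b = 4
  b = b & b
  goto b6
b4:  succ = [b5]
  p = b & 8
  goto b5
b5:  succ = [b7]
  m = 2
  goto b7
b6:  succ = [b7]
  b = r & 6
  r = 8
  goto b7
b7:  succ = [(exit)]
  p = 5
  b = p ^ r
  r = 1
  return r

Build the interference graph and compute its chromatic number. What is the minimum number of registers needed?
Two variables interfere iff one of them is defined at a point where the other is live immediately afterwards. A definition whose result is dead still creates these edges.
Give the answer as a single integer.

Answer: 2

Derivation:
Block summaries:
  b0: def={m,r} ue=∅
  b1: def={b,r} ue={r}
  b2: def={b,r} ue=∅
  b3: def={b} ue=∅
  b4: def={p} ue={b}
  b5: def={m} ue=∅
  b6: def={b,r} ue={r}
  b7: def={b,p,r} ue={r}

Live sets:
  b0 li=∅ lo={r}
  b1 li={r} lo={r}
  b2 li=∅ lo={b,r}
  b3 li={r} lo={r}
  b4 li={b,r} lo={r}
  b5 li={r} lo={r}
  b6 li={r} lo={r}
  b7 li={r} lo=∅

Interfere edges:
  b↔{r}
  m↔{r}
  p↔{r}
  r↔{b,m,p}

Colouring:
  clique {b,r} ⇒ need ≥ 2
  2-colouring: c0={r}  c1={b,m,p}
  χ = 2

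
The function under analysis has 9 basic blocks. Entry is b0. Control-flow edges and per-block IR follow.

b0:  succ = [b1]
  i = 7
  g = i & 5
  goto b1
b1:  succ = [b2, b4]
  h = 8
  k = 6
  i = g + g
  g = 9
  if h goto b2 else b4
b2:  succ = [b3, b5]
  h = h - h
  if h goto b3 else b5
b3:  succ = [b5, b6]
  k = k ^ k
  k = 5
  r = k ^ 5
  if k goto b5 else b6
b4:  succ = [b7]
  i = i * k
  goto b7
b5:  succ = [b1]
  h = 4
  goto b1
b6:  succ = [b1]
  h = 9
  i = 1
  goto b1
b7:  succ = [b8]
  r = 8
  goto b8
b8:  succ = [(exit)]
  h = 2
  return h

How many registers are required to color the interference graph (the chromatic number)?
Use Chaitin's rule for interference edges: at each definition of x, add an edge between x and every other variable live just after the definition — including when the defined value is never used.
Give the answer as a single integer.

Answer: 4

Working:
Block summaries:
  b0: def={g,i} ue=∅
  b1: def={g,h,i,k} ue={g}
  b2: def={h} ue={h}
  b3: def={k,r} ue={k}
  b4: def={i} ue={i,k}
  b5: def={h} ue=∅
  b6: def={h,i} ue=∅
  b7: def={r} ue=∅
  b8: def={h} ue=∅

Live sets:
  live b0: ∅→{g}
  live b1: {g}→{g,h,i,k}
  live b2: {g,h,k}→{g,k}
  live b3: {g,k}→{g}
  live b4: {i,k}→∅
  live b5: {g}→{g}
  live b6: {g}→{g}
  live b7: ∅→∅
  live b8: ∅→∅

Interference:
  g↔{h,i,k,r}
  h↔{g,i,k}
  i↔{g,h,k}
  k↔{g,h,i,r}
  r↔{g,k}

Colouring:
  {g,h,i,k} pairwise interfere (4-clique) ⇒ χ ≥ 4
  4-colouring: c0={g}  c1={k}  c2={h,r}  c3={i}
  χ = 4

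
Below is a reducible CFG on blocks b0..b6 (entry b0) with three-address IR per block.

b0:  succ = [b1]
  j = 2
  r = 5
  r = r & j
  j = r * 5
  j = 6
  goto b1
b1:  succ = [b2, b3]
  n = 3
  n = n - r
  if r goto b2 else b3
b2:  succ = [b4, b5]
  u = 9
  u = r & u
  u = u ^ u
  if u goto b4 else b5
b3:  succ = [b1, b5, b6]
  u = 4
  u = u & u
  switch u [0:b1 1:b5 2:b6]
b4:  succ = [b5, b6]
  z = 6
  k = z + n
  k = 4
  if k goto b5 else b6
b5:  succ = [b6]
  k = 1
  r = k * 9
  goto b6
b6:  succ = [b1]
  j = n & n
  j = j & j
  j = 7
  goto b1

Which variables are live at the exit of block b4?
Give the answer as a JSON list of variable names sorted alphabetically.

Answer: ["n", "r"]

Working:
Per-block:
  b0 def {j,r} use ∅
  b1 def {n} use {r}
  b2 def {u} use {r}
  b3 def {u} use ∅
  b4 def {k,z} use {n}
  b5 def {k,r} use ∅
  b6 def {j} use {n}

Liveness:
  live b0: ∅→{r}
  live b1: {r}→{n,r}
  live b2: {n,r}→{n,r}
  live b3: {n,r}→{n,r}
  live b4: {n,r}→{n,r}
  live b5: {n}→{n,r}
  live b6: {n,r}→{r}

live-out(b4) = ["n", "r"]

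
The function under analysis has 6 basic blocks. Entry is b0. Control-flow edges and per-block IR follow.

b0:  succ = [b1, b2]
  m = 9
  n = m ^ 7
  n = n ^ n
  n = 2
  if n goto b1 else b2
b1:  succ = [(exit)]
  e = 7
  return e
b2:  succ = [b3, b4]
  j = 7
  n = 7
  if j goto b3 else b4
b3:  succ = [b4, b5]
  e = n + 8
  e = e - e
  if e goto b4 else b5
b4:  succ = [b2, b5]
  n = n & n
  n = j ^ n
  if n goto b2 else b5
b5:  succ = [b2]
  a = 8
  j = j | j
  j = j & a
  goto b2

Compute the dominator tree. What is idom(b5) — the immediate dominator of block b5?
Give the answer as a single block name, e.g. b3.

Answer: b2

Derivation:
idom tree: b1←b0 b2←b0 b3←b2 b4←b2 b5←b2
Dom at joins:
  b2: preds {b0,b4,b5}: {b0} ∩ {b0,b2,b4} ∩ {b0,b2,b5} = {b0}; idom=b0
  b4: preds {b2,b3}: {b0,b2} ∩ {b0,b2,b3} = {b0,b2}; idom=b2
  b5: preds {b3,b4}: {b0,b2,b3} ∩ {b0,b2,b4} = {b0,b2}; idom=b2

idom(b5) = b2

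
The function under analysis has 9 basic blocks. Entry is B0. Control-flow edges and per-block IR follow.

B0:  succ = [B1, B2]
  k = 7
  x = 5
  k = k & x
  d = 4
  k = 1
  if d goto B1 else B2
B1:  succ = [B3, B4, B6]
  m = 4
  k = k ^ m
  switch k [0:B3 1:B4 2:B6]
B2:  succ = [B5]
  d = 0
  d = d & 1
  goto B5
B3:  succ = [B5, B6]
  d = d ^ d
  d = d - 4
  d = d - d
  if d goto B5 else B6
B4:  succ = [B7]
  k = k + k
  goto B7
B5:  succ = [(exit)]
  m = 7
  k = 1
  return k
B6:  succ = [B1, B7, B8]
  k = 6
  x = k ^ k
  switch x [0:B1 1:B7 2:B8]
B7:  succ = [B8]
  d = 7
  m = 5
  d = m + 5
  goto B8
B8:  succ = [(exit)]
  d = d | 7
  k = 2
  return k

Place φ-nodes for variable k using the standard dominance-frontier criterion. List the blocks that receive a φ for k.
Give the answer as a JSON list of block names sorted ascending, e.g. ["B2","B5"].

idom tree: B1←B0 B2←B0 B3←B1 B4←B1 B5←B0 B6←B1 B7←B1 B8←B1
Join-block Dom:
  B1: preds {B0,B6}: {B0} ∩ {B0,B1,B6} = {B0}; idom=B0
  B5: preds {B2,B3}: {B0,B2} ∩ {B0,B1,B3} = {B0}; idom=B0
  B6: preds {B1,B3}: {B0,B1} ∩ {B0,B1,B3} = {B0,B1}; idom=B1
  B7: preds {B4,B6}: {B0,B1,B4} ∩ {B0,B1,B6} = {B0,B1}; idom=B1
  B8: preds {B6,B7}: {B0,B1,B6} ∩ {B0,B1,B7} = {B0,B1}; idom=B1

Frontier:
  join B1 pred B0: · stop@B0
  join B1 pred B6: B6→B1 stop@B0
  join B5 pred B2: B2 stop@B0
  join B5 pred B3: B3→B1 stop@B0
  join B6 pred B1: · stop@B1
  join B6 pred B3: B3 stop@B1
  join B7 pred B4: B4 stop@B1
  join B7 pred B6: B6 stop@B1
  join B8 pred B6: B6 stop@B1
  join B8 pred B7: B7 stop@B1
  B0 → ∅
  B1 → {B1,B5}
  B2 → {B5}
  B3 → {B5,B6}
  B4 → {B7}
  B5 → ∅
  B6 → {B1,B7,B8}
  B7 → {B8}
  B8 → ∅

φ for k: defs {B0,B1,B4,B5,B6,B8}
  DF⁺ = {B1,B5,B7,B8}

Answer: ["B1", "B5", "B7", "B8"]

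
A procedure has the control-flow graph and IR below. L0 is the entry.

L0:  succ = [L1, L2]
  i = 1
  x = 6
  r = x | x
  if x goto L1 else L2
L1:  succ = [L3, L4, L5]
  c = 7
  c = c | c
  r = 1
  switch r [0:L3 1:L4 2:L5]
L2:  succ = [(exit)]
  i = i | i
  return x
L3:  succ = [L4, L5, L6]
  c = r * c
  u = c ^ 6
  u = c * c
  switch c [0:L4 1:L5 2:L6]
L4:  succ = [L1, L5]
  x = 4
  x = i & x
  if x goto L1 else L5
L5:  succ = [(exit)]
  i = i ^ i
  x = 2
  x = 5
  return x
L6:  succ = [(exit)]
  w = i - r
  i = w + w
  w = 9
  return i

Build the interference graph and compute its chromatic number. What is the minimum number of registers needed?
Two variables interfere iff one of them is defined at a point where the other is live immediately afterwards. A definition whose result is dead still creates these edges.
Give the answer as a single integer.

Answer: 4

Analysis:
def/use:
  L0: def={i,r,x} ue=∅
  L1: def={c,r} ue=∅
  L2: def={i} ue={i,x}
  L3: def={c,u} ue={c,r}
  L4: def={x} ue={i}
  L5: def={i,x} ue={i}
  L6: def={i,w} ue={i,r}

Backward fixpoint:
  L0 li=∅ lo={i,x}
  L1 li={i} lo={c,i,r}
  L2 li={i,x} lo=∅
  L3 li={c,i,r} lo={i,r}
  L4 li={i} lo={i}
  L5 li={i} lo=∅
  L6 li={i,r} lo=∅

Conflict graph:
  c: {i,r,u}
  i: {c,r,u,w,x}
  r: {c,i,u,x}
  u: {c,i,r}
  w: {i}
  x: {i,r}

Chromatic number:
  lower bound: {c,i,r,u} mutually conflict ⇒ χ ≥ 4
  assign c→r2 i→r0 r→r1 u→r3 w→r1 x→r2 — no edge inside a register ⇒ χ ≤ 4
  χ = 4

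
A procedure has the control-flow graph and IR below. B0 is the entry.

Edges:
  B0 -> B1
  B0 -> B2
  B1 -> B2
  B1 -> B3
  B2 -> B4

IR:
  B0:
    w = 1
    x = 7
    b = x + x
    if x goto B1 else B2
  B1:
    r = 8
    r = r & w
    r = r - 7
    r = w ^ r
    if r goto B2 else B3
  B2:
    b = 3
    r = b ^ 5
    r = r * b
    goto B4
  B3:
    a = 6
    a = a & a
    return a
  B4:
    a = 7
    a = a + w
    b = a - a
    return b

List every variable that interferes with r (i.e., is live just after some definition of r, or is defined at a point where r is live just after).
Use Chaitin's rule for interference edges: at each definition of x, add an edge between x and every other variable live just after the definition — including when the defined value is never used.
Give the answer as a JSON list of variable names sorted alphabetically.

def/use:
  B0: {b,w,x} / ∅
  B1: {r} / {w}
  B2: {b,r} / ∅
  B3: {a} / ∅
  B4: {a,b} / {w}

Liveness:
  B0: in=∅ out={w}
  B1: in={w} out={w}
  B2: in={w} out={w}
  B3: in=∅ out=∅
  B4: in={w} out=∅

Conflict graph:
  a: {w}
  b: {r,w,x}
  r: {b,w}
  w: {a,b,r,x}
  x: {b,w}

N(r) = ["b", "w"]

Answer: ["b", "w"]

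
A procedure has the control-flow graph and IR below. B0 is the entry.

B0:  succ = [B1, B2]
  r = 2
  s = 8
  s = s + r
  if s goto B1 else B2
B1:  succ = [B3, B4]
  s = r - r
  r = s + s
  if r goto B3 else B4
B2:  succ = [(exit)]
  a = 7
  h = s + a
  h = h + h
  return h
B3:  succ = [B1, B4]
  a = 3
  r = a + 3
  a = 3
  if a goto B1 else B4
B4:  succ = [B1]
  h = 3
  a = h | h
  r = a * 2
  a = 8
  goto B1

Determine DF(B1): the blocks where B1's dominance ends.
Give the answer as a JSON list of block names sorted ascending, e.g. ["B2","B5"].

idom tree: B1←B0 B2←B0 B3←B1 B4←B1
Dom∩ at merges:
  B1: preds {B0,B3,B4}: {B0} ∩ {B0,B1,B3} ∩ {B0,B1,B4} = {B0}; idom=B0
  B4: preds {B1,B3}: {B0,B1} ∩ {B0,B1,B3} = {B0,B1}; idom=B1

DF derivation:
  B1←B0: walk · to B0
  B1←B3: walk B3→B1 to B0
  B1←B4: walk B4→B1 to B0
  B4←B1: walk · to B1
  B4←B3: walk B3 to B1
  B0 → ∅
  B1 → {B1}
  B2 → ∅
  B3 → {B1,B4}
  B4 → {B1}

DF(B1) = ["B1"]

Answer: ["B1"]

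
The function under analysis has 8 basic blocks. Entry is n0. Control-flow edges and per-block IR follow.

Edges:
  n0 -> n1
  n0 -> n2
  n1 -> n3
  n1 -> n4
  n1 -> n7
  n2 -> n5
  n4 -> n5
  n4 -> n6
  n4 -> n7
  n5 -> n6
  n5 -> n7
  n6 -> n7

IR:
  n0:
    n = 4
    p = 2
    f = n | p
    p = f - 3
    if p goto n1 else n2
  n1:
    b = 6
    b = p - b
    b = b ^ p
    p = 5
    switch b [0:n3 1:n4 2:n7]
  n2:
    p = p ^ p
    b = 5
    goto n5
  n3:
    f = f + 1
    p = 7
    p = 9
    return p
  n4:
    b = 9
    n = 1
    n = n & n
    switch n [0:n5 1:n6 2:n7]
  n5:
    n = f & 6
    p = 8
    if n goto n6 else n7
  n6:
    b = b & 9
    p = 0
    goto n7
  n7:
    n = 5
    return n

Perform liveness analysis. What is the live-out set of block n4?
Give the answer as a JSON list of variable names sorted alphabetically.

Block summaries:
  n0 def {f,n,p} use ∅
  n1 def {b,p} use {p}
  n2 def {b,p} use {p}
  n3 def {f,p} use {f}
  n4 def {b,n} use ∅
  n5 def {n,p} use {f}
  n6 def {b,p} use {b}
  n7 def {n} use ∅

Liveness:
  live n0: ∅→{f,p}
  live n1: {f,p}→{f}
  live n2: {f,p}→{b,f}
  live n3: {f}→∅
  live n4: {f}→{b,f}
  live n5: {b,f}→{b}
  live n6: {b}→∅
  live n7: ∅→∅

live-out(n4) = ["b", "f"]

Answer: ["b", "f"]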